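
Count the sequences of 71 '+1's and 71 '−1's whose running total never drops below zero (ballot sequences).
C_71 = 5175569924646105559418940193995065716350

These ballot sequences are counted by the Catalan number C_n = (1/(n + 1)) · C(2n, n). For n = 71: C_71 = (1/72) · C(142, 71) = 372641034574519600278163693967644731577200/72 = 5175569924646105559418940193995065716350.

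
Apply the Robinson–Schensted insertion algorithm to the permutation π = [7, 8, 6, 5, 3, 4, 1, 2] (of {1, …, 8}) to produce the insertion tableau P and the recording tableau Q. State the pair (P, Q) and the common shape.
P = [1, 2] / [3, 4] / [5, 8] / [6] / [7];  Q = [1, 2] / [3, 6] / [4, 8] / [5] / [7];  common shape = (2, 2, 2, 1, 1)

Row-insert the values π_1, π_2, … into P one at a time, bumping the leftmost entry strictly greater than the inserted value down to the next row. The recording tableau Q records, in position (i, j), the step at which that cell was added to P.
  Insert 7 (step 1): P = [7];  Q = [1]
  Insert 8 (step 2): P = [7, 8];  Q = [1, 2]
  Insert 6 (step 3): P = [6, 8] / [7];  Q = [1, 2] / [3]
  Insert 5 (step 4): P = [5, 8] / [6] / [7];  Q = [1, 2] / [3] / [4]
  Insert 3 (step 5): P = [3, 8] / [5] / [6] / [7];  Q = [1, 2] / [3] / [4] / [5]
  Insert 4 (step 6): P = [3, 4] / [5, 8] / [6] / [7];  Q = [1, 2] / [3, 6] / [4] / [5]
  Insert 1 (step 7): P = [1, 4] / [3, 8] / [5] / [6] / [7];  Q = [1, 2] / [3, 6] / [4] / [5] / [7]
  Insert 2 (step 8): P = [1, 2] / [3, 4] / [5, 8] / [6] / [7];  Q = [1, 2] / [3, 6] / [4, 8] / [5] / [7]
Final shape: (2, 2, 2, 1, 1).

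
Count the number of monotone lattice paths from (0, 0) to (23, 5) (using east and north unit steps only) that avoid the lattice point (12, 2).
Number of paths = 65156

Total paths from (0, 0) to (23, 5): C(28, 23) = 98280. Paths through (12, 2): (paths (0, 0) → (12, 2)) × (paths (12, 2) → (23, 5)) = C(14, 12) · C(14, 11) = 91 · 364 = 33124. Avoidance count = 98280 − 33124 = 65156.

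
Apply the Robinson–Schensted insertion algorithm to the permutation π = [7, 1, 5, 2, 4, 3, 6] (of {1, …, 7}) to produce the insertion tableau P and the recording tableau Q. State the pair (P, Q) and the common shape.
P = [1, 2, 3, 6] / [4] / [5] / [7];  Q = [1, 3, 5, 7] / [2] / [4] / [6];  common shape = (4, 1, 1, 1)

Row-insert the values π_1, π_2, … into P one at a time, bumping the leftmost entry strictly greater than the inserted value down to the next row. The recording tableau Q records, in position (i, j), the step at which that cell was added to P.
  Insert 7 (step 1): P = [7];  Q = [1]
  Insert 1 (step 2): P = [1] / [7];  Q = [1] / [2]
  Insert 5 (step 3): P = [1, 5] / [7];  Q = [1, 3] / [2]
  Insert 2 (step 4): P = [1, 2] / [5] / [7];  Q = [1, 3] / [2] / [4]
  Insert 4 (step 5): P = [1, 2, 4] / [5] / [7];  Q = [1, 3, 5] / [2] / [4]
  Insert 3 (step 6): P = [1, 2, 3] / [4] / [5] / [7];  Q = [1, 3, 5] / [2] / [4] / [6]
  Insert 6 (step 7): P = [1, 2, 3, 6] / [4] / [5] / [7];  Q = [1, 3, 5, 7] / [2] / [4] / [6]
Final shape: (4, 1, 1, 1).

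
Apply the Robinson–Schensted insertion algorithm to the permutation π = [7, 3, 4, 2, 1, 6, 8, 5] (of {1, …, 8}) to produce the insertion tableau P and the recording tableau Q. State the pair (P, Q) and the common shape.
P = [1, 4, 5, 8] / [2, 6] / [3] / [7];  Q = [1, 3, 6, 7] / [2, 8] / [4] / [5];  common shape = (4, 2, 1, 1)

Row-insert the values π_1, π_2, … into P one at a time, bumping the leftmost entry strictly greater than the inserted value down to the next row. The recording tableau Q records, in position (i, j), the step at which that cell was added to P.
  Insert 7 (step 1): P = [7];  Q = [1]
  Insert 3 (step 2): P = [3] / [7];  Q = [1] / [2]
  Insert 4 (step 3): P = [3, 4] / [7];  Q = [1, 3] / [2]
  Insert 2 (step 4): P = [2, 4] / [3] / [7];  Q = [1, 3] / [2] / [4]
  Insert 1 (step 5): P = [1, 4] / [2] / [3] / [7];  Q = [1, 3] / [2] / [4] / [5]
  Insert 6 (step 6): P = [1, 4, 6] / [2] / [3] / [7];  Q = [1, 3, 6] / [2] / [4] / [5]
  Insert 8 (step 7): P = [1, 4, 6, 8] / [2] / [3] / [7];  Q = [1, 3, 6, 7] / [2] / [4] / [5]
  Insert 5 (step 8): P = [1, 4, 5, 8] / [2, 6] / [3] / [7];  Q = [1, 3, 6, 7] / [2, 8] / [4] / [5]
Final shape: (4, 2, 1, 1).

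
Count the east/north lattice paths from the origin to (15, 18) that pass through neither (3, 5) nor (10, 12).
Number of paths = 535983772

Inclusion–exclusion. Total paths: C(33, 15) = 1037158320. Through P₁: C(8, 3)·C(25, 12) = 291216800. Through P₂: C(22, 10)·C(11, 5) = 298750452. Since P₁ is strictly southwest of P₂, a monotone path through both must visit P₁ then P₂; paths through both = C(8, 3)·C(14, 7)·C(11, 5) = 88792704. Avoid both = 1037158320 − 291216800 − 298750452 + 88792704 = 535983772.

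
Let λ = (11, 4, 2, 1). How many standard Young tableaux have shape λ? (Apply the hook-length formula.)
# SYT of shape (11, 4, 2, 1) = 583440

Hook-length formula: f^λ = n! / Π hook(c), product over all cells c of the Young diagram. For λ = (11, 4, 2, 1), n = 18 boxes. Hook lengths by row (left-to-right, top-to-bottom): [14, 12, 10, 9, 7, 6, 5, 4, 3, 2, 1]; [6, 4, 2, 1]; [3, 1]; [1]. Product of hooks = 10973491200. So f^λ = 18! / 10973491200 = 6402373705728000 / 10973491200 = 583440.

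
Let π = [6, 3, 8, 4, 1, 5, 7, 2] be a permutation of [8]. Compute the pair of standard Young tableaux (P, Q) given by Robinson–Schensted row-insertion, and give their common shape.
P = [1, 2, 5, 7] / [3, 4] / [6, 8];  Q = [1, 3, 6, 7] / [2, 4] / [5, 8];  common shape = (4, 2, 2)

Row-insert the values π_1, π_2, … into P one at a time, bumping the leftmost entry strictly greater than the inserted value down to the next row. The recording tableau Q records, in position (i, j), the step at which that cell was added to P.
  Insert 6 (step 1): P = [6];  Q = [1]
  Insert 3 (step 2): P = [3] / [6];  Q = [1] / [2]
  Insert 8 (step 3): P = [3, 8] / [6];  Q = [1, 3] / [2]
  Insert 4 (step 4): P = [3, 4] / [6, 8];  Q = [1, 3] / [2, 4]
  Insert 1 (step 5): P = [1, 4] / [3, 8] / [6];  Q = [1, 3] / [2, 4] / [5]
  Insert 5 (step 6): P = [1, 4, 5] / [3, 8] / [6];  Q = [1, 3, 6] / [2, 4] / [5]
  Insert 7 (step 7): P = [1, 4, 5, 7] / [3, 8] / [6];  Q = [1, 3, 6, 7] / [2, 4] / [5]
  Insert 2 (step 8): P = [1, 2, 5, 7] / [3, 4] / [6, 8];  Q = [1, 3, 6, 7] / [2, 4] / [5, 8]
Final shape: (4, 2, 2).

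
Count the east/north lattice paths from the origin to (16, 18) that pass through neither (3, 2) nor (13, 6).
Number of paths = 1517531770

Inclusion–exclusion. Total paths: C(34, 16) = 2203961430. Through P₁: C(5, 3)·C(29, 13) = 678639150. Through P₂: C(19, 13)·C(15, 3) = 12345060. Since P₁ is strictly southwest of P₂, a monotone path through both must visit P₁ then P₂; paths through both = C(5, 3)·C(14, 10)·C(15, 3) = 4554550. Avoid both = 2203961430 − 678639150 − 12345060 + 4554550 = 1517531770.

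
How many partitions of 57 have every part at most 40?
p(57, parts ≤ 40) = 613239

Use the recurrence p(n, m) = p(n, m−1) + p(n−m, m): either the largest part is < m (count p(n, m−1)) or the largest part is exactly m (remove one copy of m, count p(n−m, m)). With p(0, ·) = 1 this gives p(57, parts ≤ 40) = 613239. (By conjugating Young diagrams, this also counts partitions of 57 into at most 40 parts.)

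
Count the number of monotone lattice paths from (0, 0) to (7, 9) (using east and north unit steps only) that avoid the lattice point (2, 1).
Number of paths = 7579

Total paths from (0, 0) to (7, 9): C(16, 7) = 11440. Paths through (2, 1): (paths (0, 0) → (2, 1)) × (paths (2, 1) → (7, 9)) = C(3, 2) · C(13, 5) = 3 · 1287 = 3861. Avoidance count = 11440 − 3861 = 7579.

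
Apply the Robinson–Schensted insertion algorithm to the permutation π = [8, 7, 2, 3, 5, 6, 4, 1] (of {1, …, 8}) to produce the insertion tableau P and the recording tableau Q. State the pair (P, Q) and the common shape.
P = [1, 3, 4, 6] / [2] / [5] / [7] / [8];  Q = [1, 4, 5, 6] / [2] / [3] / [7] / [8];  common shape = (4, 1, 1, 1, 1)

Row-insert the values π_1, π_2, … into P one at a time, bumping the leftmost entry strictly greater than the inserted value down to the next row. The recording tableau Q records, in position (i, j), the step at which that cell was added to P.
  Insert 8 (step 1): P = [8];  Q = [1]
  Insert 7 (step 2): P = [7] / [8];  Q = [1] / [2]
  Insert 2 (step 3): P = [2] / [7] / [8];  Q = [1] / [2] / [3]
  Insert 3 (step 4): P = [2, 3] / [7] / [8];  Q = [1, 4] / [2] / [3]
  Insert 5 (step 5): P = [2, 3, 5] / [7] / [8];  Q = [1, 4, 5] / [2] / [3]
  Insert 6 (step 6): P = [2, 3, 5, 6] / [7] / [8];  Q = [1, 4, 5, 6] / [2] / [3]
  Insert 4 (step 7): P = [2, 3, 4, 6] / [5] / [7] / [8];  Q = [1, 4, 5, 6] / [2] / [3] / [7]
  Insert 1 (step 8): P = [1, 3, 4, 6] / [2] / [5] / [7] / [8];  Q = [1, 4, 5, 6] / [2] / [3] / [7] / [8]
Final shape: (4, 1, 1, 1, 1).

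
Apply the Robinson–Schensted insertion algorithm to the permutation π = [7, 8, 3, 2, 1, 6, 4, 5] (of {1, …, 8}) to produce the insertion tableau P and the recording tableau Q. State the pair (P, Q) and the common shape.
P = [1, 4, 5] / [2, 6] / [3, 8] / [7];  Q = [1, 2, 8] / [3, 6] / [4, 7] / [5];  common shape = (3, 2, 2, 1)

Row-insert the values π_1, π_2, … into P one at a time, bumping the leftmost entry strictly greater than the inserted value down to the next row. The recording tableau Q records, in position (i, j), the step at which that cell was added to P.
  Insert 7 (step 1): P = [7];  Q = [1]
  Insert 8 (step 2): P = [7, 8];  Q = [1, 2]
  Insert 3 (step 3): P = [3, 8] / [7];  Q = [1, 2] / [3]
  Insert 2 (step 4): P = [2, 8] / [3] / [7];  Q = [1, 2] / [3] / [4]
  Insert 1 (step 5): P = [1, 8] / [2] / [3] / [7];  Q = [1, 2] / [3] / [4] / [5]
  Insert 6 (step 6): P = [1, 6] / [2, 8] / [3] / [7];  Q = [1, 2] / [3, 6] / [4] / [5]
  Insert 4 (step 7): P = [1, 4] / [2, 6] / [3, 8] / [7];  Q = [1, 2] / [3, 6] / [4, 7] / [5]
  Insert 5 (step 8): P = [1, 4, 5] / [2, 6] / [3, 8] / [7];  Q = [1, 2, 8] / [3, 6] / [4, 7] / [5]
Final shape: (3, 2, 2, 1).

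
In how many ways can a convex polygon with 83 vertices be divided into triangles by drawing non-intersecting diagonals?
C_81 = 4462290049988320482463241297506133183499654740

These polygon triangulations are counted by the Catalan number C_n = (1/(n + 1)) · C(2n, n). For n = 81: C_81 = (1/82) · C(162, 81) = 365907784099042279561985786395502921046971688680/82 = 4462290049988320482463241297506133183499654740.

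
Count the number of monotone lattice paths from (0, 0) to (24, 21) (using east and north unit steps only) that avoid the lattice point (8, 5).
Number of paths = 3000065288220

Total paths from (0, 0) to (24, 21): C(45, 24) = 3773655750150. Paths through (8, 5): (paths (0, 0) → (8, 5)) × (paths (8, 5) → (24, 21)) = C(13, 8) · C(32, 16) = 1287 · 601080390 = 773590461930. Avoidance count = 3773655750150 − 773590461930 = 3000065288220.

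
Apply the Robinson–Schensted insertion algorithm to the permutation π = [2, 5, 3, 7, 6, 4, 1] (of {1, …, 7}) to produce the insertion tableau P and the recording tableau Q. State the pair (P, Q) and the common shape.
P = [1, 3, 4] / [2, 6] / [5] / [7];  Q = [1, 2, 4] / [3, 5] / [6] / [7];  common shape = (3, 2, 1, 1)

Row-insert the values π_1, π_2, … into P one at a time, bumping the leftmost entry strictly greater than the inserted value down to the next row. The recording tableau Q records, in position (i, j), the step at which that cell was added to P.
  Insert 2 (step 1): P = [2];  Q = [1]
  Insert 5 (step 2): P = [2, 5];  Q = [1, 2]
  Insert 3 (step 3): P = [2, 3] / [5];  Q = [1, 2] / [3]
  Insert 7 (step 4): P = [2, 3, 7] / [5];  Q = [1, 2, 4] / [3]
  Insert 6 (step 5): P = [2, 3, 6] / [5, 7];  Q = [1, 2, 4] / [3, 5]
  Insert 4 (step 6): P = [2, 3, 4] / [5, 6] / [7];  Q = [1, 2, 4] / [3, 5] / [6]
  Insert 1 (step 7): P = [1, 3, 4] / [2, 6] / [5] / [7];  Q = [1, 2, 4] / [3, 5] / [6] / [7]
Final shape: (3, 2, 1, 1).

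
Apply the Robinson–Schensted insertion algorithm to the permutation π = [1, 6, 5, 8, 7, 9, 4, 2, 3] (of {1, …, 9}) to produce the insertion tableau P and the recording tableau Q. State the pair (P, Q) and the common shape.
P = [1, 2, 3, 9] / [4, 7] / [5, 8] / [6];  Q = [1, 2, 4, 6] / [3, 5] / [7, 9] / [8];  common shape = (4, 2, 2, 1)

Row-insert the values π_1, π_2, … into P one at a time, bumping the leftmost entry strictly greater than the inserted value down to the next row. The recording tableau Q records, in position (i, j), the step at which that cell was added to P.
  Insert 1 (step 1): P = [1];  Q = [1]
  Insert 6 (step 2): P = [1, 6];  Q = [1, 2]
  Insert 5 (step 3): P = [1, 5] / [6];  Q = [1, 2] / [3]
  Insert 8 (step 4): P = [1, 5, 8] / [6];  Q = [1, 2, 4] / [3]
  Insert 7 (step 5): P = [1, 5, 7] / [6, 8];  Q = [1, 2, 4] / [3, 5]
  Insert 9 (step 6): P = [1, 5, 7, 9] / [6, 8];  Q = [1, 2, 4, 6] / [3, 5]
  Insert 4 (step 7): P = [1, 4, 7, 9] / [5, 8] / [6];  Q = [1, 2, 4, 6] / [3, 5] / [7]
  Insert 2 (step 8): P = [1, 2, 7, 9] / [4, 8] / [5] / [6];  Q = [1, 2, 4, 6] / [3, 5] / [7] / [8]
  Insert 3 (step 9): P = [1, 2, 3, 9] / [4, 7] / [5, 8] / [6];  Q = [1, 2, 4, 6] / [3, 5] / [7, 9] / [8]
Final shape: (4, 2, 2, 1).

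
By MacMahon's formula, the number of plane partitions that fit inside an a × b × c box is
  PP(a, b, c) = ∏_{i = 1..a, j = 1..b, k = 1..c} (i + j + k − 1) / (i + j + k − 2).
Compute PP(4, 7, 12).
PP(4, 7, 12) = 2241344526426720

Evaluate the triple product over i = 1..4, j = 1..7, k = 1..12. The factors are (2/1) · (3/2) · (4/3) · (5/4) · (6/5) · (7/6) · (8/7) · (9/8) · … (336 factors total). The numerators and denominators telescope so the product is an integer; carrying out the multiplication exactly gives PP(4, 7, 12) = 2241344526426720.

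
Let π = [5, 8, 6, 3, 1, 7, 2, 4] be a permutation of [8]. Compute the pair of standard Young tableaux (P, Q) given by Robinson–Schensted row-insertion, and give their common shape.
P = [1, 2, 4] / [3, 6, 7] / [5] / [8];  Q = [1, 2, 6] / [3, 7, 8] / [4] / [5];  common shape = (3, 3, 1, 1)

Row-insert the values π_1, π_2, … into P one at a time, bumping the leftmost entry strictly greater than the inserted value down to the next row. The recording tableau Q records, in position (i, j), the step at which that cell was added to P.
  Insert 5 (step 1): P = [5];  Q = [1]
  Insert 8 (step 2): P = [5, 8];  Q = [1, 2]
  Insert 6 (step 3): P = [5, 6] / [8];  Q = [1, 2] / [3]
  Insert 3 (step 4): P = [3, 6] / [5] / [8];  Q = [1, 2] / [3] / [4]
  Insert 1 (step 5): P = [1, 6] / [3] / [5] / [8];  Q = [1, 2] / [3] / [4] / [5]
  Insert 7 (step 6): P = [1, 6, 7] / [3] / [5] / [8];  Q = [1, 2, 6] / [3] / [4] / [5]
  Insert 2 (step 7): P = [1, 2, 7] / [3, 6] / [5] / [8];  Q = [1, 2, 6] / [3, 7] / [4] / [5]
  Insert 4 (step 8): P = [1, 2, 4] / [3, 6, 7] / [5] / [8];  Q = [1, 2, 6] / [3, 7, 8] / [4] / [5]
Final shape: (3, 3, 1, 1).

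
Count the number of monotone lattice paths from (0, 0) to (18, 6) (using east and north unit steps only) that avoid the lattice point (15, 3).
Number of paths = 118276

Total paths from (0, 0) to (18, 6): C(24, 18) = 134596. Paths through (15, 3): (paths (0, 0) → (15, 3)) × (paths (15, 3) → (18, 6)) = C(18, 15) · C(6, 3) = 816 · 20 = 16320. Avoidance count = 134596 − 16320 = 118276.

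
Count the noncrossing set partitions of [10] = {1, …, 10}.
C_10 = 16796

These noncrossing partitions are counted by the Catalan number C_n = (1/(n + 1)) · C(2n, n). For n = 10: C_10 = (1/11) · C(20, 10) = 184756/11 = 16796.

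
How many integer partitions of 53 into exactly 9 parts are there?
p(53, 9 parts) = 22380

Partitions of n into exactly k parts are in bijection with partitions of n − k into at most k parts (subtract 1 from each part). So p(53, exactly 9) = p(44, parts ≤ 9). Computing via the recurrence p(m, j) = p(m, j−1) + p(m−j, j) gives 22380.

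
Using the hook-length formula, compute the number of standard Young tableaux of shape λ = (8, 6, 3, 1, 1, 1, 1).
# SYT of shape (8, 6, 3, 1, 1, 1, 1) = 317444400

Hook-length formula: f^λ = n! / Π hook(c), product over all cells c of the Young diagram. For λ = (8, 6, 3, 1, 1, 1, 1), n = 21 boxes. Hook lengths by row (left-to-right, top-to-bottom): [14, 9, 8, 6, 5, 4, 2, 1]; [11, 6, 5, 3, 2, 1]; [7, 2, 1]; [4]; [3]; [2]; [1]. Product of hooks = 160944537600. So f^λ = 21! / 160944537600 = 51090942171709440000 / 160944537600 = 317444400.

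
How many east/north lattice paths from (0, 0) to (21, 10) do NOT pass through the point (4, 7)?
Number of paths = 43975965

Total paths from (0, 0) to (21, 10): C(31, 21) = 44352165. Paths through (4, 7): (paths (0, 0) → (4, 7)) × (paths (4, 7) → (21, 10)) = C(11, 4) · C(20, 17) = 330 · 1140 = 376200. Avoidance count = 44352165 − 376200 = 43975965.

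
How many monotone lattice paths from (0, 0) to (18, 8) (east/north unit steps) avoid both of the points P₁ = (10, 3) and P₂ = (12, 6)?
Number of paths = 754481

Inclusion–exclusion. Total paths: C(26, 18) = 1562275. Through P₁: C(13, 10)·C(13, 8) = 368082. Through P₂: C(18, 12)·C(8, 6) = 519792. Since P₁ is strictly southwest of P₂, a monotone path through both must visit P₁ then P₂; paths through both = C(13, 10)·C(5, 2)·C(8, 6) = 80080. Avoid both = 1562275 − 368082 − 519792 + 80080 = 754481.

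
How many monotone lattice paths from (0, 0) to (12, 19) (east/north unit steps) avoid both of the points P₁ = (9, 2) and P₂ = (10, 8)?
Number of paths = 137674731

Inclusion–exclusion. Total paths: C(31, 12) = 141120525. Through P₁: C(11, 9)·C(20, 3) = 62700. Through P₂: C(18, 10)·C(13, 2) = 3413124. Since P₁ is strictly southwest of P₂, a monotone path through both must visit P₁ then P₂; paths through both = C(11, 9)·C(7, 1)·C(13, 2) = 30030. Avoid both = 141120525 − 62700 − 3413124 + 30030 = 137674731.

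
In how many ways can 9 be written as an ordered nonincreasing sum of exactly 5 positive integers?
p(9, 5 parts) = 5

Partitions of n into exactly k parts ↔ partitions of n − k into at most k parts (subtract 1 from each part). For n = 9, k = 5, the partitions are: 5+1+1+1+1, 4+2+1+1+1, 3+3+1+1+1, 3+2+2+1+1, 2+2+2+2+1. Count = 5.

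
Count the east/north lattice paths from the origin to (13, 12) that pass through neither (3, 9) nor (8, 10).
Number of paths = 4246182

Inclusion–exclusion. Total paths: C(25, 13) = 5200300. Through P₁: C(12, 3)·C(13, 10) = 62920. Through P₂: C(18, 8)·C(7, 5) = 918918. Since P₁ is strictly southwest of P₂, a monotone path through both must visit P₁ then P₂; paths through both = C(12, 3)·C(6, 5)·C(7, 5) = 27720. Avoid both = 5200300 − 62920 − 918918 + 27720 = 4246182.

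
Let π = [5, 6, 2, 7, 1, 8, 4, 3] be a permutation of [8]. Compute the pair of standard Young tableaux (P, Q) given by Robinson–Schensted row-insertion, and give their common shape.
P = [1, 3, 7, 8] / [2, 4] / [5, 6];  Q = [1, 2, 4, 6] / [3, 7] / [5, 8];  common shape = (4, 2, 2)

Row-insert the values π_1, π_2, … into P one at a time, bumping the leftmost entry strictly greater than the inserted value down to the next row. The recording tableau Q records, in position (i, j), the step at which that cell was added to P.
  Insert 5 (step 1): P = [5];  Q = [1]
  Insert 6 (step 2): P = [5, 6];  Q = [1, 2]
  Insert 2 (step 3): P = [2, 6] / [5];  Q = [1, 2] / [3]
  Insert 7 (step 4): P = [2, 6, 7] / [5];  Q = [1, 2, 4] / [3]
  Insert 1 (step 5): P = [1, 6, 7] / [2] / [5];  Q = [1, 2, 4] / [3] / [5]
  Insert 8 (step 6): P = [1, 6, 7, 8] / [2] / [5];  Q = [1, 2, 4, 6] / [3] / [5]
  Insert 4 (step 7): P = [1, 4, 7, 8] / [2, 6] / [5];  Q = [1, 2, 4, 6] / [3, 7] / [5]
  Insert 3 (step 8): P = [1, 3, 7, 8] / [2, 4] / [5, 6];  Q = [1, 2, 4, 6] / [3, 7] / [5, 8]
Final shape: (4, 2, 2).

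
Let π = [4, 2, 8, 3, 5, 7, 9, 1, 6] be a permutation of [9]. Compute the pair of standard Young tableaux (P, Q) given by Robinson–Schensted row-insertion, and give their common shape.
P = [1, 3, 5, 6, 9] / [2, 7] / [4, 8];  Q = [1, 3, 5, 6, 7] / [2, 4] / [8, 9];  common shape = (5, 2, 2)

Row-insert the values π_1, π_2, … into P one at a time, bumping the leftmost entry strictly greater than the inserted value down to the next row. The recording tableau Q records, in position (i, j), the step at which that cell was added to P.
  Insert 4 (step 1): P = [4];  Q = [1]
  Insert 2 (step 2): P = [2] / [4];  Q = [1] / [2]
  Insert 8 (step 3): P = [2, 8] / [4];  Q = [1, 3] / [2]
  Insert 3 (step 4): P = [2, 3] / [4, 8];  Q = [1, 3] / [2, 4]
  Insert 5 (step 5): P = [2, 3, 5] / [4, 8];  Q = [1, 3, 5] / [2, 4]
  Insert 7 (step 6): P = [2, 3, 5, 7] / [4, 8];  Q = [1, 3, 5, 6] / [2, 4]
  Insert 9 (step 7): P = [2, 3, 5, 7, 9] / [4, 8];  Q = [1, 3, 5, 6, 7] / [2, 4]
  Insert 1 (step 8): P = [1, 3, 5, 7, 9] / [2, 8] / [4];  Q = [1, 3, 5, 6, 7] / [2, 4] / [8]
  Insert 6 (step 9): P = [1, 3, 5, 6, 9] / [2, 7] / [4, 8];  Q = [1, 3, 5, 6, 7] / [2, 4] / [8, 9]
Final shape: (5, 2, 2).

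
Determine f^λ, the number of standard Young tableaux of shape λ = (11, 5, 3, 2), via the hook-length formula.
# SYT of shape (11, 5, 3, 2) = 61047000

Hook-length formula: f^λ = n! / Π hook(c), product over all cells c of the Young diagram. For λ = (11, 5, 3, 2), n = 21 boxes. Hook lengths by row (left-to-right, top-to-bottom): [14, 13, 11, 9, 8, 6, 5, 4, 3, 2, 1]; [7, 6, 4, 2, 1]; [4, 3, 1]; [2, 1]. Product of hooks = 836911595520. So f^λ = 21! / 836911595520 = 51090942171709440000 / 836911595520 = 61047000.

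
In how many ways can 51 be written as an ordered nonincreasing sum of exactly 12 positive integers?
p(51, 12 parts) = 19978

Partitions of n into exactly k parts are in bijection with partitions of n − k into at most k parts (subtract 1 from each part). So p(51, exactly 12) = p(39, parts ≤ 12). Computing via the recurrence p(m, j) = p(m, j−1) + p(m−j, j) gives 19978.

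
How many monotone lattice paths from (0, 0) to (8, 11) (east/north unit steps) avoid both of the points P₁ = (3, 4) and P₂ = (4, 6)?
Number of paths = 34632

Inclusion–exclusion. Total paths: C(19, 8) = 75582. Through P₁: C(7, 3)·C(12, 5) = 27720. Through P₂: C(10, 4)·C(9, 4) = 26460. Since P₁ is strictly southwest of P₂, a monotone path through both must visit P₁ then P₂; paths through both = C(7, 3)·C(3, 1)·C(9, 4) = 13230. Avoid both = 75582 − 27720 − 26460 + 13230 = 34632.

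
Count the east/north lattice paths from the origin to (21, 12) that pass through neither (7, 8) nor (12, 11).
Number of paths = 325209040

Inclusion–exclusion. Total paths: C(33, 21) = 354817320. Through P₁: C(15, 7)·C(18, 14) = 19691100. Through P₂: C(23, 12)·C(10, 9) = 13520780. Since P₁ is strictly southwest of P₂, a monotone path through both must visit P₁ then P₂; paths through both = C(15, 7)·C(8, 5)·C(10, 9) = 3603600. Avoid both = 354817320 − 19691100 − 13520780 + 3603600 = 325209040.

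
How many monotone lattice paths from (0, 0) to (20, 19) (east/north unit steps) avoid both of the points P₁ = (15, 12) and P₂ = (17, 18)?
Number of paths = 38951969010

Inclusion–exclusion. Total paths: C(39, 20) = 68923264410. Through P₁: C(27, 15)·C(12, 5) = 13768017120. Through P₂: C(35, 17)·C(4, 3) = 18150270600. Since P₁ is strictly southwest of P₂, a monotone path through both must visit P₁ then P₂; paths through both = C(27, 15)·C(8, 2)·C(4, 3) = 1946992320. Avoid both = 68923264410 − 13768017120 − 18150270600 + 1946992320 = 38951969010.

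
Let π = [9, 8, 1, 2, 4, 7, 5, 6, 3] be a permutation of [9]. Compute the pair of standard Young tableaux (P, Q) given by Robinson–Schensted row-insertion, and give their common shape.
P = [1, 2, 3, 5, 6] / [4] / [7] / [8] / [9];  Q = [1, 4, 5, 6, 8] / [2] / [3] / [7] / [9];  common shape = (5, 1, 1, 1, 1)

Row-insert the values π_1, π_2, … into P one at a time, bumping the leftmost entry strictly greater than the inserted value down to the next row. The recording tableau Q records, in position (i, j), the step at which that cell was added to P.
  Insert 9 (step 1): P = [9];  Q = [1]
  Insert 8 (step 2): P = [8] / [9];  Q = [1] / [2]
  Insert 1 (step 3): P = [1] / [8] / [9];  Q = [1] / [2] / [3]
  Insert 2 (step 4): P = [1, 2] / [8] / [9];  Q = [1, 4] / [2] / [3]
  Insert 4 (step 5): P = [1, 2, 4] / [8] / [9];  Q = [1, 4, 5] / [2] / [3]
  Insert 7 (step 6): P = [1, 2, 4, 7] / [8] / [9];  Q = [1, 4, 5, 6] / [2] / [3]
  Insert 5 (step 7): P = [1, 2, 4, 5] / [7] / [8] / [9];  Q = [1, 4, 5, 6] / [2] / [3] / [7]
  Insert 6 (step 8): P = [1, 2, 4, 5, 6] / [7] / [8] / [9];  Q = [1, 4, 5, 6, 8] / [2] / [3] / [7]
  Insert 3 (step 9): P = [1, 2, 3, 5, 6] / [4] / [7] / [8] / [9];  Q = [1, 4, 5, 6, 8] / [2] / [3] / [7] / [9]
Final shape: (5, 1, 1, 1, 1).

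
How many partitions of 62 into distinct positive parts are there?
q(62) = 13394

A partition into distinct parts is a strictly decreasing sequence summing to n. The recurrence d(n, m) = d(n, m−1) + d(n−m, m−1) (use part m at most once) with q(n) = d(n, n) gives q(62) = 13394. (Euler's theorem: # distinct-part partitions = # odd-part partitions.)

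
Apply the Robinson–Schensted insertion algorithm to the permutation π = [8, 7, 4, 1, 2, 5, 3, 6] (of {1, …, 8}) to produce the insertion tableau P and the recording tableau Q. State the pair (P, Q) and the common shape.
P = [1, 2, 3, 6] / [4, 5] / [7] / [8];  Q = [1, 5, 6, 8] / [2, 7] / [3] / [4];  common shape = (4, 2, 1, 1)

Row-insert the values π_1, π_2, … into P one at a time, bumping the leftmost entry strictly greater than the inserted value down to the next row. The recording tableau Q records, in position (i, j), the step at which that cell was added to P.
  Insert 8 (step 1): P = [8];  Q = [1]
  Insert 7 (step 2): P = [7] / [8];  Q = [1] / [2]
  Insert 4 (step 3): P = [4] / [7] / [8];  Q = [1] / [2] / [3]
  Insert 1 (step 4): P = [1] / [4] / [7] / [8];  Q = [1] / [2] / [3] / [4]
  Insert 2 (step 5): P = [1, 2] / [4] / [7] / [8];  Q = [1, 5] / [2] / [3] / [4]
  Insert 5 (step 6): P = [1, 2, 5] / [4] / [7] / [8];  Q = [1, 5, 6] / [2] / [3] / [4]
  Insert 3 (step 7): P = [1, 2, 3] / [4, 5] / [7] / [8];  Q = [1, 5, 6] / [2, 7] / [3] / [4]
  Insert 6 (step 8): P = [1, 2, 3, 6] / [4, 5] / [7] / [8];  Q = [1, 5, 6, 8] / [2, 7] / [3] / [4]
Final shape: (4, 2, 1, 1).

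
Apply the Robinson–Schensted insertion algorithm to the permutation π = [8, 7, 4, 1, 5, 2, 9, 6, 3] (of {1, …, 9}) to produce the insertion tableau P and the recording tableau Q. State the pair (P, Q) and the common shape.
P = [1, 2, 3] / [4, 5, 6] / [7, 9] / [8];  Q = [1, 5, 7] / [2, 6, 8] / [3, 9] / [4];  common shape = (3, 3, 2, 1)

Row-insert the values π_1, π_2, … into P one at a time, bumping the leftmost entry strictly greater than the inserted value down to the next row. The recording tableau Q records, in position (i, j), the step at which that cell was added to P.
  Insert 8 (step 1): P = [8];  Q = [1]
  Insert 7 (step 2): P = [7] / [8];  Q = [1] / [2]
  Insert 4 (step 3): P = [4] / [7] / [8];  Q = [1] / [2] / [3]
  Insert 1 (step 4): P = [1] / [4] / [7] / [8];  Q = [1] / [2] / [3] / [4]
  Insert 5 (step 5): P = [1, 5] / [4] / [7] / [8];  Q = [1, 5] / [2] / [3] / [4]
  Insert 2 (step 6): P = [1, 2] / [4, 5] / [7] / [8];  Q = [1, 5] / [2, 6] / [3] / [4]
  Insert 9 (step 7): P = [1, 2, 9] / [4, 5] / [7] / [8];  Q = [1, 5, 7] / [2, 6] / [3] / [4]
  Insert 6 (step 8): P = [1, 2, 6] / [4, 5, 9] / [7] / [8];  Q = [1, 5, 7] / [2, 6, 8] / [3] / [4]
  Insert 3 (step 9): P = [1, 2, 3] / [4, 5, 6] / [7, 9] / [8];  Q = [1, 5, 7] / [2, 6, 8] / [3, 9] / [4]
Final shape: (3, 3, 2, 1).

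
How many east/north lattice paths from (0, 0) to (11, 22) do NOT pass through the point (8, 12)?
Number of paths = 157509300

Total paths from (0, 0) to (11, 22): C(33, 11) = 193536720. Paths through (8, 12): (paths (0, 0) → (8, 12)) × (paths (8, 12) → (11, 22)) = C(20, 8) · C(13, 3) = 125970 · 286 = 36027420. Avoidance count = 193536720 − 36027420 = 157509300.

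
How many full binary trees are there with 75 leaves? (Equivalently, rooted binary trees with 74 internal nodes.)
C_74 = 311496878311103321137536291518809134027240

These full binary trees are counted by the Catalan number C_n = (1/(n + 1)) · C(2n, n). For n = 74: C_74 = (1/75) · C(148, 74) = 23362265873332749085315221863910685052043000/75 = 311496878311103321137536291518809134027240.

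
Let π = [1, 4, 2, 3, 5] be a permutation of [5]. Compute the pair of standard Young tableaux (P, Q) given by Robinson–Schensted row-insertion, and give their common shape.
P = [1, 2, 3, 5] / [4];  Q = [1, 2, 4, 5] / [3];  common shape = (4, 1)

Row-insert the values π_1, π_2, … into P one at a time, bumping the leftmost entry strictly greater than the inserted value down to the next row. The recording tableau Q records, in position (i, j), the step at which that cell was added to P.
  Insert 1 (step 1): P = [1];  Q = [1]
  Insert 4 (step 2): P = [1, 4];  Q = [1, 2]
  Insert 2 (step 3): P = [1, 2] / [4];  Q = [1, 2] / [3]
  Insert 3 (step 4): P = [1, 2, 3] / [4];  Q = [1, 2, 4] / [3]
  Insert 5 (step 5): P = [1, 2, 3, 5] / [4];  Q = [1, 2, 4, 5] / [3]
Final shape: (4, 1).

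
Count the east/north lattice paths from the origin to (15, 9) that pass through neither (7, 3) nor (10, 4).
Number of paths = 815852

Inclusion–exclusion. Total paths: C(24, 15) = 1307504. Through P₁: C(10, 7)·C(14, 8) = 360360. Through P₂: C(14, 10)·C(10, 5) = 252252. Since P₁ is strictly southwest of P₂, a monotone path through both must visit P₁ then P₂; paths through both = C(10, 7)·C(4, 3)·C(10, 5) = 120960. Avoid both = 1307504 − 360360 − 252252 + 120960 = 815852.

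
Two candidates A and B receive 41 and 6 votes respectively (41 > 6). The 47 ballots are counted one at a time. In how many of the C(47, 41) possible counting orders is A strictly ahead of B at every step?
Strict-lead orderings = 7996065

Total orderings of the 47 votes with 41 for A: C(47, 41) = 10737573. By the Bertrand ballot formula (Cycle Lemma / reflection principle), the number of orderings in which A is strictly ahead of B throughout is (p − q)/(p + q) · C(p + q, p) = (41 − 6)/(41 + 6) · 10737573 = 7996065.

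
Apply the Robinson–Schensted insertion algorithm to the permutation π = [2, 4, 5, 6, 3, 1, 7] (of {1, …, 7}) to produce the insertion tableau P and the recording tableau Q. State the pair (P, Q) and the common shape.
P = [1, 3, 5, 6, 7] / [2] / [4];  Q = [1, 2, 3, 4, 7] / [5] / [6];  common shape = (5, 1, 1)

Row-insert the values π_1, π_2, … into P one at a time, bumping the leftmost entry strictly greater than the inserted value down to the next row. The recording tableau Q records, in position (i, j), the step at which that cell was added to P.
  Insert 2 (step 1): P = [2];  Q = [1]
  Insert 4 (step 2): P = [2, 4];  Q = [1, 2]
  Insert 5 (step 3): P = [2, 4, 5];  Q = [1, 2, 3]
  Insert 6 (step 4): P = [2, 4, 5, 6];  Q = [1, 2, 3, 4]
  Insert 3 (step 5): P = [2, 3, 5, 6] / [4];  Q = [1, 2, 3, 4] / [5]
  Insert 1 (step 6): P = [1, 3, 5, 6] / [2] / [4];  Q = [1, 2, 3, 4] / [5] / [6]
  Insert 7 (step 7): P = [1, 3, 5, 6, 7] / [2] / [4];  Q = [1, 2, 3, 4, 7] / [5] / [6]
Final shape: (5, 1, 1).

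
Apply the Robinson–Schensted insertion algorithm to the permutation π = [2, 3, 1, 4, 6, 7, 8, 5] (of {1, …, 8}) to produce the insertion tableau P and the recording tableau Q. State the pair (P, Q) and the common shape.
P = [1, 3, 4, 5, 7, 8] / [2, 6];  Q = [1, 2, 4, 5, 6, 7] / [3, 8];  common shape = (6, 2)

Row-insert the values π_1, π_2, … into P one at a time, bumping the leftmost entry strictly greater than the inserted value down to the next row. The recording tableau Q records, in position (i, j), the step at which that cell was added to P.
  Insert 2 (step 1): P = [2];  Q = [1]
  Insert 3 (step 2): P = [2, 3];  Q = [1, 2]
  Insert 1 (step 3): P = [1, 3] / [2];  Q = [1, 2] / [3]
  Insert 4 (step 4): P = [1, 3, 4] / [2];  Q = [1, 2, 4] / [3]
  Insert 6 (step 5): P = [1, 3, 4, 6] / [2];  Q = [1, 2, 4, 5] / [3]
  Insert 7 (step 6): P = [1, 3, 4, 6, 7] / [2];  Q = [1, 2, 4, 5, 6] / [3]
  Insert 8 (step 7): P = [1, 3, 4, 6, 7, 8] / [2];  Q = [1, 2, 4, 5, 6, 7] / [3]
  Insert 5 (step 8): P = [1, 3, 4, 5, 7, 8] / [2, 6];  Q = [1, 2, 4, 5, 6, 7] / [3, 8]
Final shape: (6, 2).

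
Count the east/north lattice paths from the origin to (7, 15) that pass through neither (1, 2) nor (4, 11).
Number of paths = 64473

Inclusion–exclusion. Total paths: C(22, 7) = 170544. Through P₁: C(3, 1)·C(19, 6) = 81396. Through P₂: C(15, 4)·C(7, 3) = 47775. Since P₁ is strictly southwest of P₂, a monotone path through both must visit P₁ then P₂; paths through both = C(3, 1)·C(12, 3)·C(7, 3) = 23100. Avoid both = 170544 − 81396 − 47775 + 23100 = 64473.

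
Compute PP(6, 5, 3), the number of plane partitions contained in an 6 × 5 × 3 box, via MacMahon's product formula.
PP(6, 5, 3) = 3737448

Evaluate the triple product over i = 1..6, j = 1..5, k = 1..3. The factors are (2/1) · (3/2) · (4/3) · (3/2) · (4/3) · (5/4) · (4/3) · (5/4) · … (90 factors total). The numerators and denominators telescope so the product is an integer; carrying out the multiplication exactly gives PP(6, 5, 3) = 3737448.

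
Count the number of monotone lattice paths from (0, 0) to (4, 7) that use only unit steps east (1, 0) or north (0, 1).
Number of paths = 330

A monotone lattice path from (0, 0) to (4, 7) consists of 4 east steps and 7 north steps in some order, so it is determined by which 4 of the 11 steps are east. The count is C(11, 4) = 330.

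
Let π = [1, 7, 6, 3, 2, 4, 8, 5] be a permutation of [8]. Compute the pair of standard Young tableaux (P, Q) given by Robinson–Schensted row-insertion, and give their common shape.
P = [1, 2, 4, 5] / [3, 8] / [6] / [7];  Q = [1, 2, 6, 7] / [3, 8] / [4] / [5];  common shape = (4, 2, 1, 1)

Row-insert the values π_1, π_2, … into P one at a time, bumping the leftmost entry strictly greater than the inserted value down to the next row. The recording tableau Q records, in position (i, j), the step at which that cell was added to P.
  Insert 1 (step 1): P = [1];  Q = [1]
  Insert 7 (step 2): P = [1, 7];  Q = [1, 2]
  Insert 6 (step 3): P = [1, 6] / [7];  Q = [1, 2] / [3]
  Insert 3 (step 4): P = [1, 3] / [6] / [7];  Q = [1, 2] / [3] / [4]
  Insert 2 (step 5): P = [1, 2] / [3] / [6] / [7];  Q = [1, 2] / [3] / [4] / [5]
  Insert 4 (step 6): P = [1, 2, 4] / [3] / [6] / [7];  Q = [1, 2, 6] / [3] / [4] / [5]
  Insert 8 (step 7): P = [1, 2, 4, 8] / [3] / [6] / [7];  Q = [1, 2, 6, 7] / [3] / [4] / [5]
  Insert 5 (step 8): P = [1, 2, 4, 5] / [3, 8] / [6] / [7];  Q = [1, 2, 6, 7] / [3, 8] / [4] / [5]
Final shape: (4, 2, 1, 1).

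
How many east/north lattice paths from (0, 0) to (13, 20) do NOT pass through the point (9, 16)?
Number of paths = 430158190

Total paths from (0, 0) to (13, 20): C(33, 13) = 573166440. Paths through (9, 16): (paths (0, 0) → (9, 16)) × (paths (9, 16) → (13, 20)) = C(25, 9) · C(8, 4) = 2042975 · 70 = 143008250. Avoidance count = 573166440 − 143008250 = 430158190.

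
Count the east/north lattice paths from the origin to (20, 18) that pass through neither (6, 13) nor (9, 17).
Number of paths = 33236410554

Inclusion–exclusion. Total paths: C(38, 20) = 33578000610. Through P₁: C(19, 6)·C(19, 14) = 315490896. Through P₂: C(26, 9)·C(12, 11) = 37494600. Since P₁ is strictly southwest of P₂, a monotone path through both must visit P₁ then P₂; paths through both = C(19, 6)·C(7, 3)·C(12, 11) = 11395440. Avoid both = 33578000610 − 315490896 − 37494600 + 11395440 = 33236410554.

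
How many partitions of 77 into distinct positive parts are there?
q(77) = 58499

A partition into distinct parts is a strictly decreasing sequence summing to n. The recurrence d(n, m) = d(n, m−1) + d(n−m, m−1) (use part m at most once) with q(n) = d(n, n) gives q(77) = 58499. (Euler's theorem: # distinct-part partitions = # odd-part partitions.)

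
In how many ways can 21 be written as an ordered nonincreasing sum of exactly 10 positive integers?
p(21, 10 parts) = 55

Partitions of n into exactly k parts are in bijection with partitions of n − k into at most k parts (subtract 1 from each part). So p(21, exactly 10) = p(11, parts ≤ 10). Computing via the recurrence p(m, j) = p(m, j−1) + p(m−j, j) gives 55.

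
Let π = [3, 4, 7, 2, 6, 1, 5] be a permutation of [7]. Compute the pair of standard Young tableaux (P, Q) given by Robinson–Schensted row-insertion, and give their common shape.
P = [1, 4, 5] / [2, 6] / [3, 7];  Q = [1, 2, 3] / [4, 5] / [6, 7];  common shape = (3, 2, 2)

Row-insert the values π_1, π_2, … into P one at a time, bumping the leftmost entry strictly greater than the inserted value down to the next row. The recording tableau Q records, in position (i, j), the step at which that cell was added to P.
  Insert 3 (step 1): P = [3];  Q = [1]
  Insert 4 (step 2): P = [3, 4];  Q = [1, 2]
  Insert 7 (step 3): P = [3, 4, 7];  Q = [1, 2, 3]
  Insert 2 (step 4): P = [2, 4, 7] / [3];  Q = [1, 2, 3] / [4]
  Insert 6 (step 5): P = [2, 4, 6] / [3, 7];  Q = [1, 2, 3] / [4, 5]
  Insert 1 (step 6): P = [1, 4, 6] / [2, 7] / [3];  Q = [1, 2, 3] / [4, 5] / [6]
  Insert 5 (step 7): P = [1, 4, 5] / [2, 6] / [3, 7];  Q = [1, 2, 3] / [4, 5] / [6, 7]
Final shape: (3, 2, 2).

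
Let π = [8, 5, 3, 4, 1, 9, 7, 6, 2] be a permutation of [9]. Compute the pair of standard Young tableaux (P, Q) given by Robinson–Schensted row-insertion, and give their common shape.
P = [1, 2, 6] / [3, 4] / [5, 7] / [8, 9];  Q = [1, 4, 6] / [2, 7] / [3, 8] / [5, 9];  common shape = (3, 2, 2, 2)

Row-insert the values π_1, π_2, … into P one at a time, bumping the leftmost entry strictly greater than the inserted value down to the next row. The recording tableau Q records, in position (i, j), the step at which that cell was added to P.
  Insert 8 (step 1): P = [8];  Q = [1]
  Insert 5 (step 2): P = [5] / [8];  Q = [1] / [2]
  Insert 3 (step 3): P = [3] / [5] / [8];  Q = [1] / [2] / [3]
  Insert 4 (step 4): P = [3, 4] / [5] / [8];  Q = [1, 4] / [2] / [3]
  Insert 1 (step 5): P = [1, 4] / [3] / [5] / [8];  Q = [1, 4] / [2] / [3] / [5]
  Insert 9 (step 6): P = [1, 4, 9] / [3] / [5] / [8];  Q = [1, 4, 6] / [2] / [3] / [5]
  Insert 7 (step 7): P = [1, 4, 7] / [3, 9] / [5] / [8];  Q = [1, 4, 6] / [2, 7] / [3] / [5]
  Insert 6 (step 8): P = [1, 4, 6] / [3, 7] / [5, 9] / [8];  Q = [1, 4, 6] / [2, 7] / [3, 8] / [5]
  Insert 2 (step 9): P = [1, 2, 6] / [3, 4] / [5, 7] / [8, 9];  Q = [1, 4, 6] / [2, 7] / [3, 8] / [5, 9]
Final shape: (3, 2, 2, 2).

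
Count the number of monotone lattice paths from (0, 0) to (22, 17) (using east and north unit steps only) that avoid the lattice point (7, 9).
Number of paths = 45411925650

Total paths from (0, 0) to (22, 17): C(39, 22) = 51021117810. Paths through (7, 9): (paths (0, 0) → (7, 9)) × (paths (7, 9) → (22, 17)) = C(16, 7) · C(23, 15) = 11440 · 490314 = 5609192160. Avoidance count = 51021117810 − 5609192160 = 45411925650.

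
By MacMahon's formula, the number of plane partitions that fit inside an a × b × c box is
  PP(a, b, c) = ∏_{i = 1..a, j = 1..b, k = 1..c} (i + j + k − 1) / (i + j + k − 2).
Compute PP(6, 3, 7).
PP(6, 3, 7) = 131589315

Evaluate the triple product over i = 1..6, j = 1..3, k = 1..7. The factors are (2/1) · (3/2) · (4/3) · (5/4) · (6/5) · (7/6) · (8/7) · (3/2) · … (126 factors total). The numerators and denominators telescope so the product is an integer; carrying out the multiplication exactly gives PP(6, 3, 7) = 131589315.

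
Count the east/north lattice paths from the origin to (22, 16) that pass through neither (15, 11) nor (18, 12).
Number of paths = 12229654760

Inclusion–exclusion. Total paths: C(38, 22) = 22239974430. Through P₁: C(26, 15)·C(12, 7) = 6119118720. Through P₂: C(30, 18)·C(8, 4) = 6054525750. Since P₁ is strictly southwest of P₂, a monotone path through both must visit P₁ then P₂; paths through both = C(26, 15)·C(4, 3)·C(8, 4) = 2163324800. Avoid both = 22239974430 − 6119118720 − 6054525750 + 2163324800 = 12229654760.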